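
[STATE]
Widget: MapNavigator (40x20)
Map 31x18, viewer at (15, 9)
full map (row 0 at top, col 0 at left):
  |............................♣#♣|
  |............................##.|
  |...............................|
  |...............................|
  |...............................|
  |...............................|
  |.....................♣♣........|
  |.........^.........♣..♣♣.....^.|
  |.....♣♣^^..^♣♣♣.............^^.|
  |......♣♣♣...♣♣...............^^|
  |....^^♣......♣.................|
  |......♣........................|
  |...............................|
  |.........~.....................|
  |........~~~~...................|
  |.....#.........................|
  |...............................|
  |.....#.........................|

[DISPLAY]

                                        
     ............................♣#♣    
     ............................##.    
     ...............................    
     ...............................    
     ...............................    
     ...............................    
     .....................♣♣........    
     .........^.........♣..♣♣.....^.    
     .....♣♣^^..^♣♣♣.............^^.    
     ......♣♣♣...♣♣.@.............^^    
     ....^^♣......♣.................    
     ......♣........................    
     ...............................    
     .........~.....................    
     ........~~~~...................    
     .....#.........................    
     ...............................    
     .....#.........................    
                                        


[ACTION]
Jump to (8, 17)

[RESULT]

            .........^.........♣..♣♣....
            .....♣♣^^..^♣♣♣.............
            ......♣♣♣...♣♣..............
            ....^^♣......♣..............
            ......♣.....................
            ............................
            .........~..................
            ........~~~~................
            .....#......................
            ............................
            .....#..@...................
                                        
                                        
                                        
                                        
                                        
                                        
                                        
                                        
                                        


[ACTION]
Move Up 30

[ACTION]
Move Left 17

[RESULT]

                                        
                                        
                                        
                                        
                                        
                                        
                                        
                                        
                                        
                                        
                    @...................
                    ....................
                    ....................
                    ....................
                    ....................
                    ....................
                    ....................
                    .........^.........♣
                    .....♣♣^^..^♣♣♣.....
                    ......♣♣♣...♣♣......


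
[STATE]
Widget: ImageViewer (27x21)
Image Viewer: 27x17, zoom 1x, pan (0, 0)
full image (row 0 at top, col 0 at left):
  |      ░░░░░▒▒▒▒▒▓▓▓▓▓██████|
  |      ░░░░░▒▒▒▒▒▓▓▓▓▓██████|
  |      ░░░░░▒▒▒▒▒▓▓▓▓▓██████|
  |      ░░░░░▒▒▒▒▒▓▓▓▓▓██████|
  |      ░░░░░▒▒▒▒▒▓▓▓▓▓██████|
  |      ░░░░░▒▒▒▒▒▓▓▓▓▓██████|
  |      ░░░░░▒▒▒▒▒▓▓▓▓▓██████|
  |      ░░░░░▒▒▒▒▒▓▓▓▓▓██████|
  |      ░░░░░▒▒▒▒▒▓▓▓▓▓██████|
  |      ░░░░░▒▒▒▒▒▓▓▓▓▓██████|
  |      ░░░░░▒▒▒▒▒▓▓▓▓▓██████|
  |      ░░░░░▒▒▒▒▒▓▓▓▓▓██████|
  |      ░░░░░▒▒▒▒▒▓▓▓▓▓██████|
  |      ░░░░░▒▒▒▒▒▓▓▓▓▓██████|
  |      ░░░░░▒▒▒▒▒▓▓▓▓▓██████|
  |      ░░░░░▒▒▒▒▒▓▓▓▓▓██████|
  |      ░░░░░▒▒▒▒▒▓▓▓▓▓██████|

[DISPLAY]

      ░░░░░▒▒▒▒▒▓▓▓▓▓██████
      ░░░░░▒▒▒▒▒▓▓▓▓▓██████
      ░░░░░▒▒▒▒▒▓▓▓▓▓██████
      ░░░░░▒▒▒▒▒▓▓▓▓▓██████
      ░░░░░▒▒▒▒▒▓▓▓▓▓██████
      ░░░░░▒▒▒▒▒▓▓▓▓▓██████
      ░░░░░▒▒▒▒▒▓▓▓▓▓██████
      ░░░░░▒▒▒▒▒▓▓▓▓▓██████
      ░░░░░▒▒▒▒▒▓▓▓▓▓██████
      ░░░░░▒▒▒▒▒▓▓▓▓▓██████
      ░░░░░▒▒▒▒▒▓▓▓▓▓██████
      ░░░░░▒▒▒▒▒▓▓▓▓▓██████
      ░░░░░▒▒▒▒▒▓▓▓▓▓██████
      ░░░░░▒▒▒▒▒▓▓▓▓▓██████
      ░░░░░▒▒▒▒▒▓▓▓▓▓██████
      ░░░░░▒▒▒▒▒▓▓▓▓▓██████
      ░░░░░▒▒▒▒▒▓▓▓▓▓██████
                           
                           
                           
                           


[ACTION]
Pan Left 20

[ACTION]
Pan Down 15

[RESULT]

      ░░░░░▒▒▒▒▒▓▓▓▓▓██████
      ░░░░░▒▒▒▒▒▓▓▓▓▓██████
                           
                           
                           
                           
                           
                           
                           
                           
                           
                           
                           
                           
                           
                           
                           
                           
                           
                           
                           


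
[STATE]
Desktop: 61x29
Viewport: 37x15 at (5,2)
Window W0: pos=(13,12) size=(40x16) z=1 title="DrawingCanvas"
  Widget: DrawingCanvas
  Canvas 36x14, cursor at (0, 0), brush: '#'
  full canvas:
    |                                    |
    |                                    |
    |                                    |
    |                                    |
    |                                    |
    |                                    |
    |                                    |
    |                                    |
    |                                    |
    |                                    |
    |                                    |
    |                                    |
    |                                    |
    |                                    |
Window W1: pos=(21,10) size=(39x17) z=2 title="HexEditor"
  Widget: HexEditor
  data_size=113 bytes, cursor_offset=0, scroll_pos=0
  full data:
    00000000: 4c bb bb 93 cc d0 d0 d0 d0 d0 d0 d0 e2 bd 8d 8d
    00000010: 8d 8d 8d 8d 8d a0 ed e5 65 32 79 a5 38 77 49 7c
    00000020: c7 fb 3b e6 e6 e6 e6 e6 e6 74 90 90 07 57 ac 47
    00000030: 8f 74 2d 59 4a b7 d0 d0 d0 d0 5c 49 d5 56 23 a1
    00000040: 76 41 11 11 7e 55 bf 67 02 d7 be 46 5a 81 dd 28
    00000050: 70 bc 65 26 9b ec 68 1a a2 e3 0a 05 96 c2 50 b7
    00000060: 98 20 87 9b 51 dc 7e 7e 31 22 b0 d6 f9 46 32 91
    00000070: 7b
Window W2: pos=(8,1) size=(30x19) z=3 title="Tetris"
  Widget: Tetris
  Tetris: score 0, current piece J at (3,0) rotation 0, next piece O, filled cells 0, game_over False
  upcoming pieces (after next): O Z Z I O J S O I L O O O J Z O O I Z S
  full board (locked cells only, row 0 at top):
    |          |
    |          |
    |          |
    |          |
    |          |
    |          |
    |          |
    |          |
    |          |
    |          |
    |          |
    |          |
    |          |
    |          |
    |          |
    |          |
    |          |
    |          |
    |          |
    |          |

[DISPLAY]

   ┃ Tetris                     ┃    
   ┠────────────────────────────┨    
   ┃          │Next:            ┃    
   ┃          │▓▓               ┃    
   ┃          │▓▓               ┃    
   ┃          │                 ┃    
   ┃          │                 ┃    
   ┃          │                 ┃    
   ┃          │Score:           ┃━━━━
   ┃          │0                ┃    
   ┃          │                 ┃────
   ┃          │                 ┃bb 9
   ┃          │                 ┃8d 8
   ┃          │                 ┃3b e
   ┃          │                 ┃2d 5


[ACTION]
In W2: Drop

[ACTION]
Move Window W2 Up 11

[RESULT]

   ┠────────────────────────────┨    
   ┃          │Next:            ┃    
   ┃          │▓▓               ┃    
   ┃          │▓▓               ┃    
   ┃          │                 ┃    
   ┃          │                 ┃    
   ┃          │                 ┃    
   ┃          │Score:           ┃    
   ┃          │0                ┃━━━━
   ┃          │                 ┃    
   ┃          │                 ┃────
   ┃          │                 ┃bb 9
   ┃          │                 ┃8d 8
   ┃          │                 ┃3b e
   ┃          │                 ┃2d 5


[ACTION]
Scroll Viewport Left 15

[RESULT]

        ┠────────────────────────────
        ┃          │Next:            
        ┃          │▓▓               
        ┃          │▓▓               
        ┃          │                 
        ┃          │                 
        ┃          │                 
        ┃          │Score:           
        ┃          │0                
        ┃          │                 
        ┃          │                 
        ┃          │                 
        ┃          │                 
        ┃          │                 
        ┃          │                 


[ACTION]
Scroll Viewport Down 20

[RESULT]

        ┃          │                 
        ┃          │                 
        ┃          │                 
        ┃          │                 
        ┗━━━━━━━━━━━━━━━━━━━━━━━━━━━━
             ┃       ┃00000060  98 20
             ┃       ┃00000070  7b   
             ┃       ┃               
             ┃       ┃               
             ┃       ┃               
             ┃       ┃               
             ┃       ┃               
             ┃       ┗━━━━━━━━━━━━━━━
             ┗━━━━━━━━━━━━━━━━━━━━━━━
                                     


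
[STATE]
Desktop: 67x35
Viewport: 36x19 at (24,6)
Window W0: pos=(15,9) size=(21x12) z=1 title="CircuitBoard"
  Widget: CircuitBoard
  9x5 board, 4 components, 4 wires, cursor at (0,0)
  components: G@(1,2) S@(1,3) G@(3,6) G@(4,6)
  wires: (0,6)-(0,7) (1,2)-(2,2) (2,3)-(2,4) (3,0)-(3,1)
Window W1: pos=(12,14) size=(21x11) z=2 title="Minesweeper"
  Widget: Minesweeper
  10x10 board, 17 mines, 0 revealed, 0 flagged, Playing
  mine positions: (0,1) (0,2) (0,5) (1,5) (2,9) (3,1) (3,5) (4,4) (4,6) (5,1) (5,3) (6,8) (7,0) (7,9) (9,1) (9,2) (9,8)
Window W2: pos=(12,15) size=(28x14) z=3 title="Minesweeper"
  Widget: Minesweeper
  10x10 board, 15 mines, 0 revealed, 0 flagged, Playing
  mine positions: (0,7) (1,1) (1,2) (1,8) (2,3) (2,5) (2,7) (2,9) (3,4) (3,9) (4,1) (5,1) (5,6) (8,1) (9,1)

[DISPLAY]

                                    
                                    
                                    
━━━━━━━━━━━┓                        
Board      ┃                        
───────────┨                        
 3 4 5 6 7 ┃                        
           ┃                        
━━━━━━━━┓  ┃                        
━━━━━━━━━━━━━━━┓                    
r              ┃                    
───────────────┨                    
               ┃                    
               ┃                    
               ┃                    
               ┃                    
               ┃                    
               ┃                    
               ┃                    


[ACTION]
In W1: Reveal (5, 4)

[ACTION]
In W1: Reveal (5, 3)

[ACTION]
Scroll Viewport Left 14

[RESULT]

                                    
                                    
                                    
     ┏━━━━━━━━━━━━━━━━━━━┓          
     ┃ CircuitBoard      ┃          
     ┠───────────────────┨          
     ┃   0 1 2 3 4 5 6 7 ┃          
     ┃0  [.]             ┃          
  ┏━━━━━━━━━━━━━━━━━━━┓  ┃          
  ┏━━━━━━━━━━━━━━━━━━━━━━━━━━┓      
  ┃ Minesweeper              ┃      
  ┠──────────────────────────┨      
  ┃■■■■■■■■■■                ┃      
  ┃■■■■■■■■■■                ┃      
  ┃■■■■■■■■■■                ┃      
  ┃■■■■■■■■■■                ┃      
  ┃■■■■■■■■■■                ┃      
  ┃■■■■■■■■■■                ┃      
  ┃■■■■■■■■■■                ┃      


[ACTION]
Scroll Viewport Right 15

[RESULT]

                                    
                                    
                                    
━━━━━━━━━━┓                         
oard      ┃                         
──────────┨                         
3 4 5 6 7 ┃                         
          ┃                         
━━━━━━━┓  ┃                         
━━━━━━━━━━━━━━┓                     
              ┃                     
──────────────┨                     
              ┃                     
              ┃                     
              ┃                     
              ┃                     
              ┃                     
              ┃                     
              ┃                     


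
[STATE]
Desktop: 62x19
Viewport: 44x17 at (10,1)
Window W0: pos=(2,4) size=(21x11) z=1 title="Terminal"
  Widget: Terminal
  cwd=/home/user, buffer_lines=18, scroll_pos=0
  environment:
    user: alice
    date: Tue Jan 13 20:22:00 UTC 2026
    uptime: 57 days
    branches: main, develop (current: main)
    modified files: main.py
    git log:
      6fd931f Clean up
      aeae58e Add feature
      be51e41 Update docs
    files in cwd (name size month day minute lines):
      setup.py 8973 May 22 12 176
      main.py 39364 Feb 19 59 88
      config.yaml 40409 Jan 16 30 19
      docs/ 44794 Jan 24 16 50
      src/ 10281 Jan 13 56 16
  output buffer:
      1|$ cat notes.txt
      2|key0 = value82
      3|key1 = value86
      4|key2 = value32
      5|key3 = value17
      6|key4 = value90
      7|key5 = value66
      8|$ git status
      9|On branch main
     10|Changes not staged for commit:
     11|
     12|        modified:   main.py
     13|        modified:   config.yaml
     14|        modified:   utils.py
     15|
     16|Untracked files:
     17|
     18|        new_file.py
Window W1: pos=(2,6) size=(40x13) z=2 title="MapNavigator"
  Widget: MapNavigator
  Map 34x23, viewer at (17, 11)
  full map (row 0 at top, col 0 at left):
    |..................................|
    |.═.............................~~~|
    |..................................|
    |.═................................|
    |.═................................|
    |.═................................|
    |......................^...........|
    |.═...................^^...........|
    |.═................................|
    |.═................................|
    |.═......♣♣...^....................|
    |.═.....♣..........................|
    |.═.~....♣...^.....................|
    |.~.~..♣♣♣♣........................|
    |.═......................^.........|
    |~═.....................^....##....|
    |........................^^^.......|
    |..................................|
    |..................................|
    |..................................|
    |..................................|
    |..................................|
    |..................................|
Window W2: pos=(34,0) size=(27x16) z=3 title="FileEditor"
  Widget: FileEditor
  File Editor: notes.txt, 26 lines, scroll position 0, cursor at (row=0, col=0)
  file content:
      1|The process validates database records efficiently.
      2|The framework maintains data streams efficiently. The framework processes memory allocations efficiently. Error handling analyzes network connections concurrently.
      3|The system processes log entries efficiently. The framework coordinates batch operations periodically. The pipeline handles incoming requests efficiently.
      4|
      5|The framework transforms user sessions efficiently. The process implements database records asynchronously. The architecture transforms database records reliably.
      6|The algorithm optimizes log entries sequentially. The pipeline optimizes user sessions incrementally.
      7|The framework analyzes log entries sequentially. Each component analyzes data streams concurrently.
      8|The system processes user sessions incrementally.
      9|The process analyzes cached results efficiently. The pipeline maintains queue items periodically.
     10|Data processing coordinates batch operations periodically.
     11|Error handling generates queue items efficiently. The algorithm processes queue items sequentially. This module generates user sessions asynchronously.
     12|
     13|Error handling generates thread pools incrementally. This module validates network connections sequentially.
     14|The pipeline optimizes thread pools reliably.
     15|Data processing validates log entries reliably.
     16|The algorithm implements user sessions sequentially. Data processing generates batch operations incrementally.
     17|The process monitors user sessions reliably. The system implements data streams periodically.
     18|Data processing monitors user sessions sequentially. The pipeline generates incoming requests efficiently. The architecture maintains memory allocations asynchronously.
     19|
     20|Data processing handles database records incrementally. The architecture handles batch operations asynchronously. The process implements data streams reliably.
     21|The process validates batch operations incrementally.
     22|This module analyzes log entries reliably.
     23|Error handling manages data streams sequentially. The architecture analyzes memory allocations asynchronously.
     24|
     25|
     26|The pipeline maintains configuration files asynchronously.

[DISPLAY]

                        ┃ FileEditor        
                        ┠───────────────────
                        ┃█he process validat
━━━━━━━━━━━━┓           ┃The framework maint
al          ┃           ┃The system processe
━━━━━━━━━━━━━━━━━━━━━━━━┃                   
igator                  ┃The framework trans
────────────────────────┃The algorithm optim
................^^......┃The framework analy
........................┃The system processe
........................┃The process analyze
...♣♣...^...............┃Data processing coo
..♣.........@...........┃Error handling gene
...♣...^................┃                   
.♣♣♣♣...................┗━━━━━━━━━━━━━━━━━━━
...................^.........  ┃            
..................^....##....  ┃            


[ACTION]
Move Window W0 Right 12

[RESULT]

                        ┃ FileEditor        
                        ┠───────────────────
                        ┃█he process validat
    ┏━━━━━━━━━━━━━━━━━━━┃The framework maint
    ┃ Terminal          ┃The system processe
━━━━━━━━━━━━━━━━━━━━━━━━┃                   
igator                  ┃The framework trans
────────────────────────┃The algorithm optim
................^^......┃The framework analy
........................┃The system processe
........................┃The process analyze
...♣♣...^...............┃Data processing coo
..♣.........@...........┃Error handling gene
...♣...^................┃                   
.♣♣♣♣...................┗━━━━━━━━━━━━━━━━━━━
...................^.........  ┃            
..................^....##....  ┃            


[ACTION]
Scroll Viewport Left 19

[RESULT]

                                  ┃ FileEdit
                                  ┠─────────
                                  ┃█he proce
              ┏━━━━━━━━━━━━━━━━━━━┃The frame
              ┃ Terminal          ┃The syste
  ┏━━━━━━━━━━━━━━━━━━━━━━━━━━━━━━━┃         
  ┃ MapNavigator                  ┃The frame
  ┠───────────────────────────────┃The algor
  ┃  .═...................^^......┃The frame
  ┃  .═...........................┃The syste
  ┃  .═...........................┃The proce
  ┃  .═......♣♣...^...............┃Data proc
  ┃  .═.....♣.........@...........┃Error han
  ┃  .═.~....♣...^................┃         
  ┃  .~.~..♣♣♣♣...................┗━━━━━━━━━
  ┃  .═......................^.........  ┃  
  ┃  ~═.....................^....##....  ┃  


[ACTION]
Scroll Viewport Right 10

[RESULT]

                        ┃ FileEditor        
                        ┠───────────────────
                        ┃█he process validat
    ┏━━━━━━━━━━━━━━━━━━━┃The framework maint
    ┃ Terminal          ┃The system processe
━━━━━━━━━━━━━━━━━━━━━━━━┃                   
igator                  ┃The framework trans
────────────────────────┃The algorithm optim
................^^......┃The framework analy
........................┃The system processe
........................┃The process analyze
...♣♣...^...............┃Data processing coo
..♣.........@...........┃Error handling gene
...♣...^................┃                   
.♣♣♣♣...................┗━━━━━━━━━━━━━━━━━━━
...................^.........  ┃            
..................^....##....  ┃            


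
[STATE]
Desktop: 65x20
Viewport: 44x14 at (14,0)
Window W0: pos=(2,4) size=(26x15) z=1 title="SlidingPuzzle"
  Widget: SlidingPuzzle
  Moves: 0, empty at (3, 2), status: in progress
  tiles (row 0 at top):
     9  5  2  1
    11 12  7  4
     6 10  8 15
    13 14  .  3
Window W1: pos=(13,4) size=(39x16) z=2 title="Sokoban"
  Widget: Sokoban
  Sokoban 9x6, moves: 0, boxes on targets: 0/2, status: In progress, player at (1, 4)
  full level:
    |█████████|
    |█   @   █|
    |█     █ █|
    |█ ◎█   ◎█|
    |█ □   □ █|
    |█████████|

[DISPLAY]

                                            
                                            
                                            
                                            
━━━━━━━━━━━━━━━━━━━━━━━━━━━━━━━━━━━━━┓      
 Sokoban                             ┃      
─────────────────────────────────────┨      
█████████                            ┃      
█   @   █                            ┃      
█     █ █                            ┃      
█ ◎█   ◎█                            ┃      
█ □   □ █                            ┃      
█████████                            ┃      
Moves: 0  0/2                        ┃      


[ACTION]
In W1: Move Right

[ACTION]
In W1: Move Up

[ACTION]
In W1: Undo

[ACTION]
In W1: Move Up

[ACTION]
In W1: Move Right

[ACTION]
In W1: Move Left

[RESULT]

                                            
                                            
                                            
                                            
━━━━━━━━━━━━━━━━━━━━━━━━━━━━━━━━━━━━━┓      
 Sokoban                             ┃      
─────────────────────────────────────┨      
█████████                            ┃      
█   @   █                            ┃      
█     █ █                            ┃      
█ ◎█   ◎█                            ┃      
█ □   □ █                            ┃      
█████████                            ┃      
Moves: 2  0/2                        ┃      


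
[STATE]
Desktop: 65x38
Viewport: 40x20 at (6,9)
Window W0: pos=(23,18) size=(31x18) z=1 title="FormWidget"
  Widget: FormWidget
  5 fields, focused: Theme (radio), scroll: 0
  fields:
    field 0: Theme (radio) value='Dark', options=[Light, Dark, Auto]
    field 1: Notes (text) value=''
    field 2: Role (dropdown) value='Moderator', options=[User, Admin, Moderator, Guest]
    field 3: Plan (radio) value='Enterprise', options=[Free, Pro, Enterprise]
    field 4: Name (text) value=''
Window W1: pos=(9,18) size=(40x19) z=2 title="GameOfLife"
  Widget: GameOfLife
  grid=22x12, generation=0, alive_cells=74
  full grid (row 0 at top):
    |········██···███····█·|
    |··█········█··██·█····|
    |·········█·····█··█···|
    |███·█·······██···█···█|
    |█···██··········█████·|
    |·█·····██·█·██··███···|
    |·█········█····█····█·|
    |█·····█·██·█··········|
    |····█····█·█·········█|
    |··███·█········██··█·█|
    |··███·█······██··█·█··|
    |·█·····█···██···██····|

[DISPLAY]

                                        
                                        
                                        
                                        
                                        
                                        
                                        
                                        
                                        
   ┏━━━━━━━━━━━━━━━━━━━━━━━━━━━━━━━━━━━━
   ┃ GameOfLife                         
   ┠────────────────────────────────────
   ┃Gen: 0                              
   ┃········██···███····█·              
   ┃··█········█··██·█····              
   ┃·········█·····█··█···              
   ┃███·█·······██···█···█              
   ┃█···██··········█████·              
   ┃·█·····██·█·██··███···              
   ┃·█········█····█····█·              


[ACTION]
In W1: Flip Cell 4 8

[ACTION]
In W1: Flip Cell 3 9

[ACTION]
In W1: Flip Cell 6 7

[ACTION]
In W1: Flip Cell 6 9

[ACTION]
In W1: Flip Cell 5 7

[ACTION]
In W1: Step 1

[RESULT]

                                        
                                        
                                        
                                        
                                        
                                        
                                        
                                        
                                        
   ┏━━━━━━━━━━━━━━━━━━━━━━━━━━━━━━━━━━━━
   ┃ GameOfLife                         
   ┠────────────────────────────────────
   ┃Gen: 1                              
   ┃·············█·██·····              
   ┃········███··█········              
   ┃··██······█·██·█·██···              
   ┃██·███··██··········█·              
   ┃█·████··█··█·······██·              
   ┃██·····██·██···█····█·              
   ┃██·····█····█···██····              


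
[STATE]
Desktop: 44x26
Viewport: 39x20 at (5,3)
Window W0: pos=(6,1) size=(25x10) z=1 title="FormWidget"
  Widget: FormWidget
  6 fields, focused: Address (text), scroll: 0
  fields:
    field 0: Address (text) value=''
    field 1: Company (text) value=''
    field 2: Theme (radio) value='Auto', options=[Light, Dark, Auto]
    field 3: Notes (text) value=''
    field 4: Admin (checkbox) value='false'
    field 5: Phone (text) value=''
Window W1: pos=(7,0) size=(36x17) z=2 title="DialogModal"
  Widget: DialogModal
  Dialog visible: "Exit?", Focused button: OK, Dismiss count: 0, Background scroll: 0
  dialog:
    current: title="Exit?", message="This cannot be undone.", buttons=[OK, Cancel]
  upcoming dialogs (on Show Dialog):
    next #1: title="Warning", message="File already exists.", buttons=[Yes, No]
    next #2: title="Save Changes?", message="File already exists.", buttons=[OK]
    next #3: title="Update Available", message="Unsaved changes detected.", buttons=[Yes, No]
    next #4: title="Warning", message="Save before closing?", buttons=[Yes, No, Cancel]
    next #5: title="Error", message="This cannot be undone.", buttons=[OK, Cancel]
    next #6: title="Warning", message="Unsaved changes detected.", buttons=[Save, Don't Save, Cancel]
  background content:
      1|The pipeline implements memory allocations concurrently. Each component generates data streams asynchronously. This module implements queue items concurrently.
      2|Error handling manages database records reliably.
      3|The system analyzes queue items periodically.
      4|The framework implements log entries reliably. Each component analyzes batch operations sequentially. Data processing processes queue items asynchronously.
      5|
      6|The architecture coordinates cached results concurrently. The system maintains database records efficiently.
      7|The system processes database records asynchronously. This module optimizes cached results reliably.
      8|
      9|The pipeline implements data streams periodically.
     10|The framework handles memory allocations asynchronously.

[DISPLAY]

 ┠┃The pipeline implements memory all┃ 
 ┃┃Error handling manages database re┃ 
 ┃┃The system analyzes queue items pe┃ 
 ┃┃The framework implements log entri┃ 
 ┃┃    ┌────────────────────────┐    ┃ 
 ┃┃The │         Exit?          │ache┃ 
 ┃┃The │ This cannot be undone. │reco┃ 
 ┗┃    │     [OK]  Cancel       │    ┃ 
  ┃The └────────────────────────┘trea┃ 
  ┃The framework handles memory alloc┃ 
  ┃                                  ┃ 
  ┃                                  ┃ 
  ┃                                  ┃ 
  ┗━━━━━━━━━━━━━━━━━━━━━━━━━━━━━━━━━━┛ 
                                       
                                       
                                       
                                       
                                       
                                       


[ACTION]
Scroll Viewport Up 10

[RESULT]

  ┏━━━━━━━━━━━━━━━━━━━━━━━━━━━━━━━━━━┓ 
 ┏┃ DialogModal                      ┃ 
 ┃┠──────────────────────────────────┨ 
 ┠┃The pipeline implements memory all┃ 
 ┃┃Error handling manages database re┃ 
 ┃┃The system analyzes queue items pe┃ 
 ┃┃The framework implements log entri┃ 
 ┃┃    ┌────────────────────────┐    ┃ 
 ┃┃The │         Exit?          │ache┃ 
 ┃┃The │ This cannot be undone. │reco┃ 
 ┗┃    │     [OK]  Cancel       │    ┃ 
  ┃The └────────────────────────┘trea┃ 
  ┃The framework handles memory alloc┃ 
  ┃                                  ┃ 
  ┃                                  ┃ 
  ┃                                  ┃ 
  ┗━━━━━━━━━━━━━━━━━━━━━━━━━━━━━━━━━━┛ 
                                       
                                       
                                       


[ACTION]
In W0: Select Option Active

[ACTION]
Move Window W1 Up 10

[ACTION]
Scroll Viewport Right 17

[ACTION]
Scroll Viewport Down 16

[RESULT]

 ┃┃The framework implements log entri┃ 
 ┃┃    ┌────────────────────────┐    ┃ 
 ┃┃The │         Exit?          │ache┃ 
 ┃┃The │ This cannot be undone. │reco┃ 
 ┗┃    │     [OK]  Cancel       │    ┃ 
  ┃The └────────────────────────┘trea┃ 
  ┃The framework handles memory alloc┃ 
  ┃                                  ┃ 
  ┃                                  ┃ 
  ┃                                  ┃ 
  ┗━━━━━━━━━━━━━━━━━━━━━━━━━━━━━━━━━━┛ 
                                       
                                       
                                       
                                       
                                       
                                       
                                       
                                       
                                       


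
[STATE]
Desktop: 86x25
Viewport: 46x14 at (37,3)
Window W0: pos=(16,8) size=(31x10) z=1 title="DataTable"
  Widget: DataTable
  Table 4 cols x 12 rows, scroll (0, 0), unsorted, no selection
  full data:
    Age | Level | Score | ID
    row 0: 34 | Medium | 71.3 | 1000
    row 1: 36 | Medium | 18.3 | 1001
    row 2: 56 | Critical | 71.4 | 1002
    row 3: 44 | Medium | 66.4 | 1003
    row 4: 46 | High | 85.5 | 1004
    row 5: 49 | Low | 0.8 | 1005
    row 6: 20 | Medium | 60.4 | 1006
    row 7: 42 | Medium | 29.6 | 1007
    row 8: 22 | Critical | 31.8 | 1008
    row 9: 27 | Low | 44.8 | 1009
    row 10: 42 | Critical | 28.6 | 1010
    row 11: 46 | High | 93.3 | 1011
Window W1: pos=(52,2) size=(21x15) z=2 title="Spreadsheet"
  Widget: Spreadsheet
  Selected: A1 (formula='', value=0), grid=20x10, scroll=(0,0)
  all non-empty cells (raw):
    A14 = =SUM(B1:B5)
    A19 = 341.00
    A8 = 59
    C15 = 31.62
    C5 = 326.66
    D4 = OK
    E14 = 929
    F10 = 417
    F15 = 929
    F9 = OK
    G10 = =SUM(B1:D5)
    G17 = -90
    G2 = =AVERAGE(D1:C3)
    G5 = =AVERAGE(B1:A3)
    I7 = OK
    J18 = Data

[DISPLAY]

               ┃ Spreadsheet       ┃          
               ┠───────────────────┨          
               ┃A1:                ┃          
               ┃       A       B   ┃          
               ┃-------------------┃          
━━━━━━━━━┓     ┃  1      [0]       ┃          
         ┃     ┃  2        0       ┃          
─────────┨     ┃  3        0       ┃          
D        ┃     ┃  4        0       ┃          
───      ┃     ┃  5        0       ┃          
000      ┃     ┃  6        0       ┃          
001      ┃     ┃  7        0       ┃          
002      ┃     ┃  8       59       ┃          
003      ┃     ┗━━━━━━━━━━━━━━━━━━━┛          


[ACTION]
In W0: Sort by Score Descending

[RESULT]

               ┃ Spreadsheet       ┃          
               ┠───────────────────┨          
               ┃A1:                ┃          
               ┃       A       B   ┃          
               ┃-------------------┃          
━━━━━━━━━┓     ┃  1      [0]       ┃          
         ┃     ┃  2        0       ┃          
─────────┨     ┃  3        0       ┃          
D        ┃     ┃  4        0       ┃          
───      ┃     ┃  5        0       ┃          
011      ┃     ┃  6        0       ┃          
004      ┃     ┃  7        0       ┃          
002      ┃     ┃  8       59       ┃          
000      ┃     ┗━━━━━━━━━━━━━━━━━━━┛          


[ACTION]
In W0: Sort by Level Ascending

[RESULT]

               ┃ Spreadsheet       ┃          
               ┠───────────────────┨          
               ┃A1:                ┃          
               ┃       A       B   ┃          
               ┃-------------------┃          
━━━━━━━━━┓     ┃  1      [0]       ┃          
         ┃     ┃  2        0       ┃          
─────────┨     ┃  3        0       ┃          
D        ┃     ┃  4        0       ┃          
───      ┃     ┃  5        0       ┃          
002      ┃     ┃  6        0       ┃          
008      ┃     ┃  7        0       ┃          
010      ┃     ┃  8       59       ┃          
011      ┃     ┗━━━━━━━━━━━━━━━━━━━┛          


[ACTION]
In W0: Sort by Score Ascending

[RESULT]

               ┃ Spreadsheet       ┃          
               ┠───────────────────┨          
               ┃A1:                ┃          
               ┃       A       B   ┃          
               ┃-------------------┃          
━━━━━━━━━┓     ┃  1      [0]       ┃          
         ┃     ┃  2        0       ┃          
─────────┨     ┃  3        0       ┃          
D        ┃     ┃  4        0       ┃          
───      ┃     ┃  5        0       ┃          
005      ┃     ┃  6        0       ┃          
001      ┃     ┃  7        0       ┃          
010      ┃     ┃  8       59       ┃          
007      ┃     ┗━━━━━━━━━━━━━━━━━━━┛          


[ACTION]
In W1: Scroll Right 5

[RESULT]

               ┃ Spreadsheet       ┃          
               ┠───────────────────┨          
               ┃A1:                ┃          
               ┃       F       G   ┃          
               ┃-------------------┃          
━━━━━━━━━┓     ┃  1        0       ┃          
         ┃     ┃  2        0       ┃          
─────────┨     ┃  3        0       ┃          
D        ┃     ┃  4        0       ┃          
───      ┃     ┃  5        0       ┃          
005      ┃     ┃  6        0       ┃          
001      ┃     ┃  7        0       ┃          
010      ┃     ┃  8        0       ┃          
007      ┃     ┗━━━━━━━━━━━━━━━━━━━┛          


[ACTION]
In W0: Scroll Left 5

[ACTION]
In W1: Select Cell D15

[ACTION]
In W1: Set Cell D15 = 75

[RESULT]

               ┃ Spreadsheet       ┃          
               ┠───────────────────┨          
               ┃D15: 75            ┃          
               ┃       F       G   ┃          
               ┃-------------------┃          
━━━━━━━━━┓     ┃  1        0       ┃          
         ┃     ┃  2        0       ┃          
─────────┨     ┃  3        0       ┃          
D        ┃     ┃  4        0       ┃          
───      ┃     ┃  5        0       ┃          
005      ┃     ┃  6        0       ┃          
001      ┃     ┃  7        0       ┃          
010      ┃     ┃  8        0       ┃          
007      ┃     ┗━━━━━━━━━━━━━━━━━━━┛          
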